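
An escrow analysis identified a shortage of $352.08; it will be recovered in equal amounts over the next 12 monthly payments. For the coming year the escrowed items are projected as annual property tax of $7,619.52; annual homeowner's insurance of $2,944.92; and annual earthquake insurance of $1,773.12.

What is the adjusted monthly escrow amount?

$1,057.47

Property tax: $7,619.52 annually
Homeowner's insurance: $2,944.92 annually
Earthquake insurance: $1,773.12 annually
Combined annual = $7,619.52 + $2,944.92 + $1,773.12 = $12,337.56
Monthly escrow = $12,337.56 / 12 = $1,028.13
Shortage per month = $352.08 / 12 = $29.34
Adjusted monthly = $1,028.13 + $29.34 = $1,057.47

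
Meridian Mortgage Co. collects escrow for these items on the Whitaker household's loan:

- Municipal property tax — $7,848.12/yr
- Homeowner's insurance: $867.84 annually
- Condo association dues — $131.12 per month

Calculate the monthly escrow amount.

$857.45

Municipal property tax: $7,848.12
Homeowner's insurance: $867.84
Condo association dues: $131.12 × 12 = $1,573.44
Annual escrow total = $10,289.40
Base monthly escrow = $10,289.40 ÷ 12 = $857.45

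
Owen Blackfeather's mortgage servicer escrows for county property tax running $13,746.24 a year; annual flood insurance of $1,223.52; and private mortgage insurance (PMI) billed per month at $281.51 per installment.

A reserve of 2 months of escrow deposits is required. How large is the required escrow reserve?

$3,057.98

County property tax = $13,746.24/yr
Flood insurance = $1,223.52/yr
Private mortgage insurance (PMI) = $281.51 × 12 = $3,378.12/yr
Annual escrow total = $18,347.88
Monthly escrow = $18,347.88 / 12 = $1,528.99
Reserve = 2 × $1,528.99 = $3,057.98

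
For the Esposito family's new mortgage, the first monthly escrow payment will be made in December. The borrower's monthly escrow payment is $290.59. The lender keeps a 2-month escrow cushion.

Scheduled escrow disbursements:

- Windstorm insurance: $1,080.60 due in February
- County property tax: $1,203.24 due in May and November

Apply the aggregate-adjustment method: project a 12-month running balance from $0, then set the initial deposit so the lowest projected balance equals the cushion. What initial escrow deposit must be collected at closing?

$1,121.48

Cushion = 2 × $290.59 = $581.18
Trial balance (start $0, +$290.59 each month, − disbursements):
  Dec: +$290.59 → $290.59
  Jan: +$290.59 → $581.18
  Feb: +$290.59 − $1,080.60 → -$208.83
  Mar: +$290.59 → $81.76
  Apr: +$290.59 → $372.35
  May: +$290.59 − $1,203.24 → -$540.30
  Jun: +$290.59 → -$249.71
  Jul: +$290.59 → $40.88
  Aug: +$290.59 → $331.47
  Sep: +$290.59 → $622.06
  Oct: +$290.59 → $912.65
  Nov: +$290.59 − $1,203.24 → $0.00
Lowest trial balance = -$540.30 (May)
Initial deposit = cushion − low point = $581.18 − (-$540.30) = $1,121.48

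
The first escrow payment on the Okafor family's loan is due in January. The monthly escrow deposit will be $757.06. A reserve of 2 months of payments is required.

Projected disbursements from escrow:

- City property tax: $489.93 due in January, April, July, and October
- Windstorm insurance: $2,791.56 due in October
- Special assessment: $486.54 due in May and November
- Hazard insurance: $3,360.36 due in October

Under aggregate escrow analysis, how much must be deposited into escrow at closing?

Cushion = 2 × $757.06 = $1,514.12
Trial balance (start $0, +$757.06 each month, − disbursements):
  Jan: +$757.06 − $489.93 → $267.13
  Feb: +$757.06 → $1,024.19
  Mar: +$757.06 → $1,781.25
  Apr: +$757.06 − $489.93 → $2,048.38
  May: +$757.06 − $486.54 → $2,318.90
  Jun: +$757.06 → $3,075.96
  Jul: +$757.06 − $489.93 → $3,343.09
  Aug: +$757.06 → $4,100.15
  Sep: +$757.06 → $4,857.21
  Oct: +$757.06 − $6,641.85 → -$1,027.58
  Nov: +$757.06 − $486.54 → -$757.06
  Dec: +$757.06 → $0.00
Lowest trial balance = -$1,027.58 (Oct)
Initial deposit = cushion − low point = $1,514.12 − (-$1,027.58) = $2,541.70

$2,541.70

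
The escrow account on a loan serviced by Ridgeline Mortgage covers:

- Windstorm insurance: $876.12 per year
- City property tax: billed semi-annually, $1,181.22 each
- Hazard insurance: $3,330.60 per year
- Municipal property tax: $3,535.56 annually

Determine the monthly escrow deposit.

$842.06

Windstorm insurance = $876.12 annually
City property tax = $1,181.22 × 2 = $2,362.44 annually
Hazard insurance = $3,330.60 annually
Municipal property tax = $3,535.56 annually
Total annual escrow = $876.12 + $2,362.44 + $3,330.60 + $3,535.56 = $10,104.72
Per month = $10,104.72 ÷ 12 = $842.06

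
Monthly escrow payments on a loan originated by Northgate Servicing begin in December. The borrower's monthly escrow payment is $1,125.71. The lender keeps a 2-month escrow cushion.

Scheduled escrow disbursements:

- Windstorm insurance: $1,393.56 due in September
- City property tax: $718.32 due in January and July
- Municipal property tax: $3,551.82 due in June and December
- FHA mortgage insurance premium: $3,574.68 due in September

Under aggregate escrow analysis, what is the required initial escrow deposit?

$4,677.53

Cushion = 2 × $1,125.71 = $2,251.42
Trial balance (start $0, +$1,125.71 each month, − disbursements):
  Dec: +$1,125.71 − $3,551.82 → -$2,426.11
  Jan: +$1,125.71 − $718.32 → -$2,018.72
  Feb: +$1,125.71 → -$893.01
  Mar: +$1,125.71 → $232.70
  Apr: +$1,125.71 → $1,358.41
  May: +$1,125.71 → $2,484.12
  Jun: +$1,125.71 − $3,551.82 → $58.01
  Jul: +$1,125.71 − $718.32 → $465.40
  Aug: +$1,125.71 → $1,591.11
  Sep: +$1,125.71 − $4,968.24 → -$2,251.42
  Oct: +$1,125.71 → -$1,125.71
  Nov: +$1,125.71 → $0.00
Lowest trial balance = -$2,426.11 (Dec)
Initial deposit = cushion − low point = $2,251.42 − (-$2,426.11) = $4,677.53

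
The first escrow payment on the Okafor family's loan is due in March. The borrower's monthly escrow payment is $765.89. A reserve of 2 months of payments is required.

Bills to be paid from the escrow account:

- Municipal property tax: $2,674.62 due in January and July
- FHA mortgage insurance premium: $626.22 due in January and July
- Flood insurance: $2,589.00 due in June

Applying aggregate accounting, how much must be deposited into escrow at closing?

$3,592.17

Cushion = 2 × $765.89 = $1,531.78
Trial balance (start $0, +$765.89 each month, − disbursements):
  Mar: +$765.89 → $765.89
  Apr: +$765.89 → $1,531.78
  May: +$765.89 → $2,297.67
  Jun: +$765.89 − $2,589.00 → $474.56
  Jul: +$765.89 − $3,300.84 → -$2,060.39
  Aug: +$765.89 → -$1,294.50
  Sep: +$765.89 → -$528.61
  Oct: +$765.89 → $237.28
  Nov: +$765.89 → $1,003.17
  Dec: +$765.89 → $1,769.06
  Jan: +$765.89 − $3,300.84 → -$765.89
  Feb: +$765.89 → $0.00
Lowest trial balance = -$2,060.39 (Jul)
Initial deposit = cushion − low point = $1,531.78 − (-$2,060.39) = $3,592.17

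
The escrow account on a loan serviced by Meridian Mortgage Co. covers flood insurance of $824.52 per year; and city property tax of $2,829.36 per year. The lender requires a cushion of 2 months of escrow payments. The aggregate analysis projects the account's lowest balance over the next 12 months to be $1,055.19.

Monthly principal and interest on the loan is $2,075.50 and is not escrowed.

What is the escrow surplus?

$446.21

Flood insurance — $824.52/yr
City property tax — $2,829.36/yr
Total per year = $824.52 + $2,829.36 = $3,653.88
Monthly escrow = $3,653.88 ÷ 12 = $304.49
Required cushion = 2 × $304.49 = $608.98
Excess over cushion: $1,055.19 − $608.98 = $446.21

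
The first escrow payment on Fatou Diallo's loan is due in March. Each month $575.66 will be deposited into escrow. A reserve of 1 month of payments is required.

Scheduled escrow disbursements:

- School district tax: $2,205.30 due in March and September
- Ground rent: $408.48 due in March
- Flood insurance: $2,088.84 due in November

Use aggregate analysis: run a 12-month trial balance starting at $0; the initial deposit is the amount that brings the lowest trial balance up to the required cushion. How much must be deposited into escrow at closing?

$2,613.78

Cushion = 1 × $575.66 = $575.66
Trial balance (start $0, +$575.66 each month, − disbursements):
  Mar: +$575.66 − $2,613.78 → -$2,038.12
  Apr: +$575.66 → -$1,462.46
  May: +$575.66 → -$886.80
  Jun: +$575.66 → -$311.14
  Jul: +$575.66 → $264.52
  Aug: +$575.66 → $840.18
  Sep: +$575.66 − $2,205.30 → -$789.46
  Oct: +$575.66 → -$213.80
  Nov: +$575.66 − $2,088.84 → -$1,726.98
  Dec: +$575.66 → -$1,151.32
  Jan: +$575.66 → -$575.66
  Feb: +$575.66 → $0.00
Lowest trial balance = -$2,038.12 (Mar)
Initial deposit = cushion − low point = $575.66 − (-$2,038.12) = $2,613.78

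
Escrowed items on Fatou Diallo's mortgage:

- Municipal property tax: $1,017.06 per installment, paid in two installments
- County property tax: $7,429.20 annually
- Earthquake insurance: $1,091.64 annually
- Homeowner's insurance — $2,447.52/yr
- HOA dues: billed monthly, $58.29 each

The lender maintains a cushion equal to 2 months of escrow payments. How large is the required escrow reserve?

$2,283.66

Municipal property tax — $1,017.06 × 2 = $2,034.12
County property tax — $7,429.20
Earthquake insurance — $1,091.64
Homeowner's insurance — $2,447.52
HOA dues — $58.29 × 12 = $699.48
Annual escrow total = $13,701.96
Per month = $13,701.96 ÷ 12 = $1,141.83
Cushion = 2 × $1,141.83 = $2,283.66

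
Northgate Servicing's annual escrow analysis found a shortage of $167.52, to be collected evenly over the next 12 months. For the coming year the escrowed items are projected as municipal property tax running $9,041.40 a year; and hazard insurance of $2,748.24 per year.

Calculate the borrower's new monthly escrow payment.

Municipal property tax: $9,041.40 annually
Hazard insurance: $2,748.24 annually
Total annual escrow = $9,041.40 + $2,748.24 = $11,789.64
Monthly = $11,789.64 / 12 = $982.47
Shortage spread = $167.52 / 12 = $13.96/mo
New monthly escrow = $982.47 + $13.96 = $996.43

$996.43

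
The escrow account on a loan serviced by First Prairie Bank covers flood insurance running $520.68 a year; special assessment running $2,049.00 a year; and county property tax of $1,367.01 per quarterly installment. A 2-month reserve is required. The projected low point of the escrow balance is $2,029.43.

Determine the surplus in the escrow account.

$689.81

Flood insurance — $520.68 per year
Special assessment — $2,049.00 per year
County property tax — $1,367.01 × 4 = $5,468.04 per year
Annual escrow total = $8,037.72
Per month = $8,037.72 / 12 = $669.81
Required reserve = 2 × $669.81 = $1,339.62
Excess over cushion: $2,029.43 − $1,339.62 = $689.81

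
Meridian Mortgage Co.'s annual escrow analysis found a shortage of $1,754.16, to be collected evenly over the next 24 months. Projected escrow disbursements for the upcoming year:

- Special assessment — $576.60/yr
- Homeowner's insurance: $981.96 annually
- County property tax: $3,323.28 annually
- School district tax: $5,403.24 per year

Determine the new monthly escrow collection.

Special assessment = $576.60
Homeowner's insurance = $981.96
County property tax = $3,323.28
School district tax = $5,403.24
Total per year = $576.60 + $981.96 + $3,323.28 + $5,403.24 = $10,285.08
Monthly = $10,285.08 / 12 = $857.09
Shortage per month = $1,754.16 ÷ 24 = $73.09
Adjusted monthly = $857.09 + $73.09 = $930.18

$930.18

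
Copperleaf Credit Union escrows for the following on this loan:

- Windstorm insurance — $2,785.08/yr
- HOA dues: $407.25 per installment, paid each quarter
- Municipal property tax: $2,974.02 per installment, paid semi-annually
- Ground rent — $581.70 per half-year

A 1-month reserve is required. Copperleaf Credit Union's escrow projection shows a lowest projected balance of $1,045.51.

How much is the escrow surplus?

Windstorm insurance = $2,785.08 annually
HOA dues = $407.25 × 4 = $1,629.00 annually
Municipal property tax = $2,974.02 × 2 = $5,948.04 annually
Ground rent = $581.70 × 2 = $1,163.40 annually
Total annual escrow = $2,785.08 + $1,629.00 + $5,948.04 + $1,163.40 = $11,525.52
Per month = $11,525.52 ÷ 12 = $960.46
Cushion = 1 × $960.46 = $960.46
Excess over cushion: $1,045.51 − $960.46 = $85.05

$85.05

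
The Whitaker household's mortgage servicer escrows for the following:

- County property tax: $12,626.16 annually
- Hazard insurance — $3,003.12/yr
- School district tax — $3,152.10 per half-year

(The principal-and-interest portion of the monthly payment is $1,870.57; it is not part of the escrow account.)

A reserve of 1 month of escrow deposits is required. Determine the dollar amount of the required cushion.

$1,827.79

County property tax — $12,626.16 per year
Hazard insurance — $3,003.12 per year
School district tax — $3,152.10 × 2 = $6,304.20 per year
Yearly total = $12,626.16 + $3,003.12 + $6,304.20 = $21,933.48
Per month = $21,933.48 ÷ 12 = $1,827.79
Cushion = 1 × $1,827.79 = $1,827.79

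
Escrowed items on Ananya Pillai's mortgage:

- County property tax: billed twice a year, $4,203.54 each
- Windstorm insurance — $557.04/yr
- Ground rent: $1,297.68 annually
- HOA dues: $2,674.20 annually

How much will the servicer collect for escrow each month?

County property tax = $4,203.54 × 2 = $8,407.08
Windstorm insurance = $557.04
Ground rent = $1,297.68
HOA dues = $2,674.20
Yearly total = $8,407.08 + $557.04 + $1,297.68 + $2,674.20 = $12,936.00
Base monthly escrow = $12,936.00 ÷ 12 = $1,078.00

$1,078.00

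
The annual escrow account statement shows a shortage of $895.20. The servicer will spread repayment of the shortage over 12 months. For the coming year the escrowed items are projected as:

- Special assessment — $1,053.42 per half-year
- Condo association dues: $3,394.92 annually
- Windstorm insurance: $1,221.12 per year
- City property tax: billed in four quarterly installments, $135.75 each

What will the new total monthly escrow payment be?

$680.09

Special assessment — $1,053.42 × 2 = $2,106.84
Condo association dues — $3,394.92
Windstorm insurance — $1,221.12
City property tax — $135.75 × 4 = $543.00
Combined annual = $2,106.84 + $3,394.92 + $1,221.12 + $543.00 = $7,265.88
Monthly = $7,265.88 ÷ 12 = $605.49
Monthly shortage recovery: $895.20 ÷ 12 = $74.60
Adjusted monthly = $605.49 + $74.60 = $680.09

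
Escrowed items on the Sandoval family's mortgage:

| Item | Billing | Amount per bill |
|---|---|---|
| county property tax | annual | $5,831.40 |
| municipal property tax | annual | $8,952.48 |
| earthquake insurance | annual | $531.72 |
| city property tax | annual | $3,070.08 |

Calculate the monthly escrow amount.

County property tax: $5,831.40 per year
Municipal property tax: $8,952.48 per year
Earthquake insurance: $531.72 per year
City property tax: $3,070.08 per year
Total per year = $18,385.68
Monthly escrow = $18,385.68 ÷ 12 = $1,532.14

$1,532.14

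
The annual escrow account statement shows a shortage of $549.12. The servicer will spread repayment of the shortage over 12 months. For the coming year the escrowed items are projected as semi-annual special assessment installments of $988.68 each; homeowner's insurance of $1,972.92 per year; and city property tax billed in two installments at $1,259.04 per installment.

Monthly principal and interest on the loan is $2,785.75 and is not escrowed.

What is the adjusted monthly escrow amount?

Special assessment — $988.68 × 2 = $1,977.36 annually
Homeowner's insurance — $1,972.92 annually
City property tax — $1,259.04 × 2 = $2,518.08 annually
Annual escrow total = $1,977.36 + $1,972.92 + $2,518.08 = $6,468.36
Monthly = $6,468.36 / 12 = $539.03
Shortage spread = $549.12 ÷ 12 = $45.76/mo
Adjusted monthly = $539.03 + $45.76 = $584.79

$584.79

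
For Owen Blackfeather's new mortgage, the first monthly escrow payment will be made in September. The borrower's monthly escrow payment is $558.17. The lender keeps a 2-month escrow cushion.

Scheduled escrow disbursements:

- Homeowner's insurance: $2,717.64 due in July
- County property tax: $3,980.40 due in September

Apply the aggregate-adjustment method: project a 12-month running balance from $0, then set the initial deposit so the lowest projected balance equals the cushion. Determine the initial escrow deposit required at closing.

$4,538.57

Cushion = 2 × $558.17 = $1,116.34
Trial balance (start $0, +$558.17 each month, − disbursements):
  Sep: +$558.17 − $3,980.40 → -$3,422.23
  Oct: +$558.17 → -$2,864.06
  Nov: +$558.17 → -$2,305.89
  Dec: +$558.17 → -$1,747.72
  Jan: +$558.17 → -$1,189.55
  Feb: +$558.17 → -$631.38
  Mar: +$558.17 → -$73.21
  Apr: +$558.17 → $484.96
  May: +$558.17 → $1,043.13
  Jun: +$558.17 → $1,601.30
  Jul: +$558.17 − $2,717.64 → -$558.17
  Aug: +$558.17 → $0.00
Lowest trial balance = -$3,422.23 (Sep)
Initial deposit = cushion − low point = $1,116.34 − (-$3,422.23) = $4,538.57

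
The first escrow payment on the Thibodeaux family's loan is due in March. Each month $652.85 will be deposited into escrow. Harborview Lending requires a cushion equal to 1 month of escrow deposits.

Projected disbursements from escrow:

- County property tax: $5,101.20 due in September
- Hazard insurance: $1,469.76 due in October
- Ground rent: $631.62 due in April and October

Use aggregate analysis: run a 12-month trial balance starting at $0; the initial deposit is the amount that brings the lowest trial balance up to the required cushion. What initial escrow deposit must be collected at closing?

Cushion = 1 × $652.85 = $652.85
Trial balance (start $0, +$652.85 each month, − disbursements):
  Mar: +$652.85 → $652.85
  Apr: +$652.85 − $631.62 → $674.08
  May: +$652.85 → $1,326.93
  Jun: +$652.85 → $1,979.78
  Jul: +$652.85 → $2,632.63
  Aug: +$652.85 → $3,285.48
  Sep: +$652.85 − $5,101.20 → -$1,162.87
  Oct: +$652.85 − $2,101.38 → -$2,611.40
  Nov: +$652.85 → -$1,958.55
  Dec: +$652.85 → -$1,305.70
  Jan: +$652.85 → -$652.85
  Feb: +$652.85 → $0.00
Lowest trial balance = -$2,611.40 (Oct)
Initial deposit = cushion − low point = $652.85 − (-$2,611.40) = $3,264.25

$3,264.25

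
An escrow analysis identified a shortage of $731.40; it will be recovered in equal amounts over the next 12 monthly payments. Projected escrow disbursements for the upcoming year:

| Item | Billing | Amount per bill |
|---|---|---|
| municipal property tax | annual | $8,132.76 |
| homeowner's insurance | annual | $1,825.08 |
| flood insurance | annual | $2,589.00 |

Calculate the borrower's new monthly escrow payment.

Municipal property tax — $8,132.76/yr
Homeowner's insurance — $1,825.08/yr
Flood insurance — $2,589.00/yr
Yearly total = $8,132.76 + $1,825.08 + $2,589.00 = $12,546.84
Per month = $12,546.84 / 12 = $1,045.57
Monthly shortage recovery: $731.40 ÷ 12 = $60.95
New monthly escrow = $1,045.57 + $60.95 = $1,106.52

$1,106.52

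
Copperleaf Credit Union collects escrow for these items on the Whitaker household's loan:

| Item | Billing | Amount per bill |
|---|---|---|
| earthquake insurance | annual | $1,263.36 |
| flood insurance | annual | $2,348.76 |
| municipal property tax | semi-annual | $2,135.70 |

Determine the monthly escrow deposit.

$656.96

Earthquake insurance = $1,263.36 annually
Flood insurance = $2,348.76 annually
Municipal property tax = $2,135.70 × 2 = $4,271.40 annually
Total per year = $7,883.52
Monthly escrow = $7,883.52 / 12 = $656.96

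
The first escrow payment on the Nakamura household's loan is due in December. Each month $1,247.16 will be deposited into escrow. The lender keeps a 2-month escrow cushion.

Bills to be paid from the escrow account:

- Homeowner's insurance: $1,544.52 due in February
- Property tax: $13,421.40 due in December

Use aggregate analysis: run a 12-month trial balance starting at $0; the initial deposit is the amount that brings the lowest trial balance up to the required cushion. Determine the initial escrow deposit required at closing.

$14,668.56

Cushion = 2 × $1,247.16 = $2,494.32
Trial balance (start $0, +$1,247.16 each month, − disbursements):
  Dec: +$1,247.16 − $13,421.40 → -$12,174.24
  Jan: +$1,247.16 → -$10,927.08
  Feb: +$1,247.16 − $1,544.52 → -$11,224.44
  Mar: +$1,247.16 → -$9,977.28
  Apr: +$1,247.16 → -$8,730.12
  May: +$1,247.16 → -$7,482.96
  Jun: +$1,247.16 → -$6,235.80
  Jul: +$1,247.16 → -$4,988.64
  Aug: +$1,247.16 → -$3,741.48
  Sep: +$1,247.16 → -$2,494.32
  Oct: +$1,247.16 → -$1,247.16
  Nov: +$1,247.16 → $0.00
Lowest trial balance = -$12,174.24 (Dec)
Initial deposit = cushion − low point = $2,494.32 − (-$12,174.24) = $14,668.56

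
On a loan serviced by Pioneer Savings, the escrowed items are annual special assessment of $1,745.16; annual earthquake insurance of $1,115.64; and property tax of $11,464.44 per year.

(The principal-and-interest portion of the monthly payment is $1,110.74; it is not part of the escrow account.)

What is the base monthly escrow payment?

$1,193.77

Special assessment: $1,745.16
Earthquake insurance: $1,115.64
Property tax: $11,464.44
Combined annual = $1,745.16 + $1,115.64 + $11,464.44 = $14,325.24
Base monthly escrow = $14,325.24 ÷ 12 = $1,193.77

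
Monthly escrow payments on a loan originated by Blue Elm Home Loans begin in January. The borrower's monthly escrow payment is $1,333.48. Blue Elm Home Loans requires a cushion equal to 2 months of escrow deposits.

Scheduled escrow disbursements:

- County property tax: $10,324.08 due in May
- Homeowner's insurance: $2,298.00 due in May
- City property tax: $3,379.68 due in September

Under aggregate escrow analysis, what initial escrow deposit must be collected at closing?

$8,621.64

Cushion = 2 × $1,333.48 = $2,666.96
Trial balance (start $0, +$1,333.48 each month, − disbursements):
  Jan: +$1,333.48 → $1,333.48
  Feb: +$1,333.48 → $2,666.96
  Mar: +$1,333.48 → $4,000.44
  Apr: +$1,333.48 → $5,333.92
  May: +$1,333.48 − $12,622.08 → -$5,954.68
  Jun: +$1,333.48 → -$4,621.20
  Jul: +$1,333.48 → -$3,287.72
  Aug: +$1,333.48 → -$1,954.24
  Sep: +$1,333.48 − $3,379.68 → -$4,000.44
  Oct: +$1,333.48 → -$2,666.96
  Nov: +$1,333.48 → -$1,333.48
  Dec: +$1,333.48 → $0.00
Lowest trial balance = -$5,954.68 (May)
Initial deposit = cushion − low point = $2,666.96 − (-$5,954.68) = $8,621.64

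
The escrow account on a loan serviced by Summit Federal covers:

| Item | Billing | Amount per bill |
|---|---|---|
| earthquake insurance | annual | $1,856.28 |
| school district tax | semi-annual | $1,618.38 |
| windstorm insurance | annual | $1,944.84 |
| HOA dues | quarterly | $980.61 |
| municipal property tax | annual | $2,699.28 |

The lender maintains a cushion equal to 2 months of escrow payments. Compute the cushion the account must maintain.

Earthquake insurance — $1,856.28/yr
School district tax — $1,618.38 × 2 = $3,236.76/yr
Windstorm insurance — $1,944.84/yr
HOA dues — $980.61 × 4 = $3,922.44/yr
Municipal property tax — $2,699.28/yr
Combined annual = $1,856.28 + $3,236.76 + $1,944.84 + $3,922.44 + $2,699.28 = $13,659.60
Base monthly escrow = $13,659.60 ÷ 12 = $1,138.30
Reserve = 2 × $1,138.30 = $2,276.60

$2,276.60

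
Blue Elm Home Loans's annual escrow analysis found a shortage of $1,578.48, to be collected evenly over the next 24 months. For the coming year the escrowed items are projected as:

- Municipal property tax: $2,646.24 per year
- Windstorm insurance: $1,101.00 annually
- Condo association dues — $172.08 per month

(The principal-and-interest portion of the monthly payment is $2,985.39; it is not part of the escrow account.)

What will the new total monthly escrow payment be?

$550.12

Municipal property tax = $2,646.24 annually
Windstorm insurance = $1,101.00 annually
Condo association dues = $172.08 × 12 = $2,064.96 annually
Combined annual = $2,646.24 + $1,101.00 + $2,064.96 = $5,812.20
Per month = $5,812.20 ÷ 12 = $484.35
Monthly shortage recovery: $1,578.48 / 24 = $65.77
New monthly escrow = $484.35 + $65.77 = $550.12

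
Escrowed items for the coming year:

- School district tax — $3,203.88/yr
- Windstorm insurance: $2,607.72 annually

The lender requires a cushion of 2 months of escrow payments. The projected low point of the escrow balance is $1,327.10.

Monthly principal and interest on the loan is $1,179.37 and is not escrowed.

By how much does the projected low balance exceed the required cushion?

School district tax = $3,203.88/yr
Windstorm insurance = $2,607.72/yr
Combined annual = $5,811.60
Monthly escrow = $5,811.60 / 12 = $484.30
Cushion = 2 × $484.30 = $968.60
Excess over cushion: $1,327.10 − $968.60 = $358.50

$358.50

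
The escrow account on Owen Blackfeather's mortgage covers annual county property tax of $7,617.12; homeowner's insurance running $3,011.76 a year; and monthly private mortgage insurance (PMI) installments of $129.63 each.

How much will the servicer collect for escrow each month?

$1,015.37

County property tax — $7,617.12 annually
Homeowner's insurance — $3,011.76 annually
Private mortgage insurance (PMI) — $129.63 × 12 = $1,555.56 annually
Annual escrow total = $7,617.12 + $3,011.76 + $1,555.56 = $12,184.44
Base monthly escrow = $12,184.44 / 12 = $1,015.37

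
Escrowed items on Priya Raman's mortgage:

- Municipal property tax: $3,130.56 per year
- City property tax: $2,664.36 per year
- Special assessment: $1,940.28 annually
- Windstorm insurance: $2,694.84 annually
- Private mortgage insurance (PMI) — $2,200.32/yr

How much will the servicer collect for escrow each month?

Municipal property tax — $3,130.56/yr
City property tax — $2,664.36/yr
Special assessment — $1,940.28/yr
Windstorm insurance — $2,694.84/yr
Private mortgage insurance (PMI) — $2,200.32/yr
Combined annual = $12,630.36
Monthly = $12,630.36 / 12 = $1,052.53

$1,052.53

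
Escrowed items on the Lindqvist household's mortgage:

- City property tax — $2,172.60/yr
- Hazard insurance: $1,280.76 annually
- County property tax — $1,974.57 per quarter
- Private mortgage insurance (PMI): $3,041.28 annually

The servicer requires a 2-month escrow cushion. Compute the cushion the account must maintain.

City property tax: $2,172.60 annually
Hazard insurance: $1,280.76 annually
County property tax: $1,974.57 × 4 = $7,898.28 annually
Private mortgage insurance (PMI): $3,041.28 annually
Annual escrow total = $14,392.92
Per month = $14,392.92 / 12 = $1,199.41
Reserve = 2 × $1,199.41 = $2,398.82

$2,398.82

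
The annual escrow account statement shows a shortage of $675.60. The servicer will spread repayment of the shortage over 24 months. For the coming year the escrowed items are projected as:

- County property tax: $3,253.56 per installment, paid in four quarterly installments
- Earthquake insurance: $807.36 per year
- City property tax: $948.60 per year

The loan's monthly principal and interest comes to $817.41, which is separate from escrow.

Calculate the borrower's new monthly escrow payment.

County property tax — $3,253.56 × 4 = $13,014.24 per year
Earthquake insurance — $807.36 per year
City property tax — $948.60 per year
Total annual escrow = $13,014.24 + $807.36 + $948.60 = $14,770.20
Per month = $14,770.20 ÷ 12 = $1,230.85
Monthly shortage recovery: $675.60 ÷ 24 = $28.15
New monthly escrow = $1,230.85 + $28.15 = $1,259.00

$1,259.00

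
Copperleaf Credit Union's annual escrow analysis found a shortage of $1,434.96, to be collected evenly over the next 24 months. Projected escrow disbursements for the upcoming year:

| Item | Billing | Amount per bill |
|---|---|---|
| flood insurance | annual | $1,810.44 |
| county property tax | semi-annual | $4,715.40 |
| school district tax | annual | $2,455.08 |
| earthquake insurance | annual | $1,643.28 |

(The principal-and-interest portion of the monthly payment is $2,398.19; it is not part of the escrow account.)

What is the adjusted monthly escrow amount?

Flood insurance: $1,810.44 per year
County property tax: $4,715.40 × 2 = $9,430.80 per year
School district tax: $2,455.08 per year
Earthquake insurance: $1,643.28 per year
Yearly total = $1,810.44 + $9,430.80 + $2,455.08 + $1,643.28 = $15,339.60
Per month = $15,339.60 ÷ 12 = $1,278.30
Monthly shortage recovery: $1,434.96 / 24 = $59.79
New monthly escrow = $1,278.30 + $59.79 = $1,338.09

$1,338.09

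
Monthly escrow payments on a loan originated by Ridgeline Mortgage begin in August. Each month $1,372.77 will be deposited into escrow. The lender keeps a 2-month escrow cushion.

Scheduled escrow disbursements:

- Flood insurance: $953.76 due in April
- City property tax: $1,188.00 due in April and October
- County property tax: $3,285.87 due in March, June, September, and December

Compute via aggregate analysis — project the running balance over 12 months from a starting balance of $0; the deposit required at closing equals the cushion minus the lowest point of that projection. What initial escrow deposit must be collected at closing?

Cushion = 2 × $1,372.77 = $2,745.54
Trial balance (start $0, +$1,372.77 each month, − disbursements):
  Aug: +$1,372.77 → $1,372.77
  Sep: +$1,372.77 − $3,285.87 → -$540.33
  Oct: +$1,372.77 − $1,188.00 → -$355.56
  Nov: +$1,372.77 → $1,017.21
  Dec: +$1,372.77 − $3,285.87 → -$895.89
  Jan: +$1,372.77 → $476.88
  Feb: +$1,372.77 → $1,849.65
  Mar: +$1,372.77 − $3,285.87 → -$63.45
  Apr: +$1,372.77 − $2,141.76 → -$832.44
  May: +$1,372.77 → $540.33
  Jun: +$1,372.77 − $3,285.87 → -$1,372.77
  Jul: +$1,372.77 → $0.00
Lowest trial balance = -$1,372.77 (Jun)
Initial deposit = cushion − low point = $2,745.54 − (-$1,372.77) = $4,118.31

$4,118.31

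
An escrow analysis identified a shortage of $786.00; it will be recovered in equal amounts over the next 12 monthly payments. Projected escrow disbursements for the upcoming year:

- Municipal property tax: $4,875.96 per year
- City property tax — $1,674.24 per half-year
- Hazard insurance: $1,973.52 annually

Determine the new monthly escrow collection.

Municipal property tax — $4,875.96
City property tax — $1,674.24 × 2 = $3,348.48
Hazard insurance — $1,973.52
Yearly total = $4,875.96 + $3,348.48 + $1,973.52 = $10,197.96
Per month = $10,197.96 / 12 = $849.83
Shortage spread = $786.00 ÷ 12 = $65.50/mo
New monthly escrow = $849.83 + $65.50 = $915.33

$915.33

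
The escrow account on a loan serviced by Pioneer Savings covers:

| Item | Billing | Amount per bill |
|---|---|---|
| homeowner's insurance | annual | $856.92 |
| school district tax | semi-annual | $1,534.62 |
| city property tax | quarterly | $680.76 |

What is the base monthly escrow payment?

$554.10

Homeowner's insurance: $856.92/yr
School district tax: $1,534.62 × 2 = $3,069.24/yr
City property tax: $680.76 × 4 = $2,723.04/yr
Yearly total = $856.92 + $3,069.24 + $2,723.04 = $6,649.20
Monthly escrow = $6,649.20 / 12 = $554.10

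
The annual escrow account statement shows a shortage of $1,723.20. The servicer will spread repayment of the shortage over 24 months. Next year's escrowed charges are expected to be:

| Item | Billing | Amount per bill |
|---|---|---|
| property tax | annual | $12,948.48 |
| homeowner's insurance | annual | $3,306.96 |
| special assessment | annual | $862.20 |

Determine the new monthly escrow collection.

$1,498.27

Property tax = $12,948.48 per year
Homeowner's insurance = $3,306.96 per year
Special assessment = $862.20 per year
Total annual escrow = $17,117.64
Monthly escrow = $17,117.64 ÷ 12 = $1,426.47
Monthly shortage recovery: $1,723.20 / 24 = $71.80
Adjusted monthly = $1,426.47 + $71.80 = $1,498.27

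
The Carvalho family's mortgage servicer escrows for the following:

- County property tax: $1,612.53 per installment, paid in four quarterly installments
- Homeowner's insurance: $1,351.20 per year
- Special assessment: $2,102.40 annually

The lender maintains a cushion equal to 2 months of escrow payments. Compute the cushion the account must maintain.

County property tax — $1,612.53 × 4 = $6,450.12/yr
Homeowner's insurance — $1,351.20/yr
Special assessment — $2,102.40/yr
Total annual escrow = $9,903.72
Base monthly escrow = $9,903.72 / 12 = $825.31
Required cushion = 2 × $825.31 = $1,650.62

$1,650.62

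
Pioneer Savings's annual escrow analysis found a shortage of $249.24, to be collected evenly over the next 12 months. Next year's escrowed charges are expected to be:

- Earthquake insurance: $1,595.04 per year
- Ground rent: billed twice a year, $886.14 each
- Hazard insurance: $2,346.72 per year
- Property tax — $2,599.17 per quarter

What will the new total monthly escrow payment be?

$1,363.33

Earthquake insurance — $1,595.04
Ground rent — $886.14 × 2 = $1,772.28
Hazard insurance — $2,346.72
Property tax — $2,599.17 × 4 = $10,396.68
Total per year = $1,595.04 + $1,772.28 + $2,346.72 + $10,396.68 = $16,110.72
Base monthly escrow = $16,110.72 / 12 = $1,342.56
Shortage per month = $249.24 / 12 = $20.77
New monthly escrow = $1,342.56 + $20.77 = $1,363.33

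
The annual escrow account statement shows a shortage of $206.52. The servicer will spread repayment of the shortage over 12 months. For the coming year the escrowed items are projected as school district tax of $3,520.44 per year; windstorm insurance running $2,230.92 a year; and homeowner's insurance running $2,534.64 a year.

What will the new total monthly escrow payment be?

$707.71

School district tax: $3,520.44/yr
Windstorm insurance: $2,230.92/yr
Homeowner's insurance: $2,534.64/yr
Combined annual = $3,520.44 + $2,230.92 + $2,534.64 = $8,286.00
Base monthly escrow = $8,286.00 ÷ 12 = $690.50
Shortage per month = $206.52 ÷ 12 = $17.21
New monthly escrow = $690.50 + $17.21 = $707.71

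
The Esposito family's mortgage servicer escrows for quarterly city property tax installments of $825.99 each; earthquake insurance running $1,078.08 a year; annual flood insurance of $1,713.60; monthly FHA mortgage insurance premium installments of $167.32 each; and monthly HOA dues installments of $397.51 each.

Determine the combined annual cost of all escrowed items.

$12,873.60

City property tax = $825.99 × 4 = $3,303.96 annually
Earthquake insurance = $1,078.08 annually
Flood insurance = $1,713.60 annually
FHA mortgage insurance premium = $167.32 × 12 = $2,007.84 annually
HOA dues = $397.51 × 12 = $4,770.12 annually
Annual escrow total = $12,873.60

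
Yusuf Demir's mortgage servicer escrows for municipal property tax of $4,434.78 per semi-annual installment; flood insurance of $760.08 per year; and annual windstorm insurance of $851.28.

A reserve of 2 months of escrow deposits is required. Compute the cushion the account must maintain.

$1,746.82

Municipal property tax = $4,434.78 × 2 = $8,869.56 per year
Flood insurance = $760.08 per year
Windstorm insurance = $851.28 per year
Yearly total = $8,869.56 + $760.08 + $851.28 = $10,480.92
Per month = $10,480.92 ÷ 12 = $873.41
Reserve = 2 × $873.41 = $1,746.82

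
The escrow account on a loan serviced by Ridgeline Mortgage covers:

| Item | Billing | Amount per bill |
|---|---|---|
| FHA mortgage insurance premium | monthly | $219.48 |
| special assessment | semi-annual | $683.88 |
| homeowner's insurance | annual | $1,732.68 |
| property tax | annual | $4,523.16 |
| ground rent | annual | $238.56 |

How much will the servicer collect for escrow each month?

FHA mortgage insurance premium: $219.48 × 12 = $2,633.76/yr
Special assessment: $683.88 × 2 = $1,367.76/yr
Homeowner's insurance: $1,732.68/yr
Property tax: $4,523.16/yr
Ground rent: $238.56/yr
Total annual escrow = $10,495.92
Monthly escrow = $10,495.92 ÷ 12 = $874.66

$874.66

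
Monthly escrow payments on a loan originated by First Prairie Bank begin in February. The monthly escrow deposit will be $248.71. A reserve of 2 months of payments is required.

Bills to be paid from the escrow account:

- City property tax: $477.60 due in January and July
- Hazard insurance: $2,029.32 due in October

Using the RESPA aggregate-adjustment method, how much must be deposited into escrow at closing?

Cushion = 2 × $248.71 = $497.42
Trial balance (start $0, +$248.71 each month, − disbursements):
  Feb: +$248.71 → $248.71
  Mar: +$248.71 → $497.42
  Apr: +$248.71 → $746.13
  May: +$248.71 → $994.84
  Jun: +$248.71 → $1,243.55
  Jul: +$248.71 − $477.60 → $1,014.66
  Aug: +$248.71 → $1,263.37
  Sep: +$248.71 → $1,512.08
  Oct: +$248.71 − $2,029.32 → -$268.53
  Nov: +$248.71 → -$19.82
  Dec: +$248.71 → $228.89
  Jan: +$248.71 − $477.60 → $0.00
Lowest trial balance = -$268.53 (Oct)
Initial deposit = cushion − low point = $497.42 − (-$268.53) = $765.95

$765.95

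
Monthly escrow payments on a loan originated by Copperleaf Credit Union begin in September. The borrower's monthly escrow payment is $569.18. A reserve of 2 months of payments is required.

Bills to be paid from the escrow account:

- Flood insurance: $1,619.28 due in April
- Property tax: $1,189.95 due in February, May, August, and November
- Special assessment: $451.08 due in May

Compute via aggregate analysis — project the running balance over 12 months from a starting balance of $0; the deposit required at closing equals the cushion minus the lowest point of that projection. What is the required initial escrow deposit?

$1,655.95

Cushion = 2 × $569.18 = $1,138.36
Trial balance (start $0, +$569.18 each month, − disbursements):
  Sep: +$569.18 → $569.18
  Oct: +$569.18 → $1,138.36
  Nov: +$569.18 − $1,189.95 → $517.59
  Dec: +$569.18 → $1,086.77
  Jan: +$569.18 → $1,655.95
  Feb: +$569.18 − $1,189.95 → $1,035.18
  Mar: +$569.18 → $1,604.36
  Apr: +$569.18 − $1,619.28 → $554.26
  May: +$569.18 − $1,641.03 → -$517.59
  Jun: +$569.18 → $51.59
  Jul: +$569.18 → $620.77
  Aug: +$569.18 − $1,189.95 → $0.00
Lowest trial balance = -$517.59 (May)
Initial deposit = cushion − low point = $1,138.36 − (-$517.59) = $1,655.95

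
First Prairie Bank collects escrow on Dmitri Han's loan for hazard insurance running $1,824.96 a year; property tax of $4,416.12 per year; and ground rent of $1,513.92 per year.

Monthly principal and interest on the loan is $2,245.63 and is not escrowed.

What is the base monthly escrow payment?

$646.25

Hazard insurance: $1,824.96 annually
Property tax: $4,416.12 annually
Ground rent: $1,513.92 annually
Yearly total = $1,824.96 + $4,416.12 + $1,513.92 = $7,755.00
Base monthly escrow = $7,755.00 / 12 = $646.25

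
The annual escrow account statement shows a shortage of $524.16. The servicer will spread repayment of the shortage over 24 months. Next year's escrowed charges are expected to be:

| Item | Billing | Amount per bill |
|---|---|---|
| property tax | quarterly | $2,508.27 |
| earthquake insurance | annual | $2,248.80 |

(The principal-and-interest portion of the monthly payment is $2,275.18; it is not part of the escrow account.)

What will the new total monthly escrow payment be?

$1,045.33

Property tax — $2,508.27 × 4 = $10,033.08 annually
Earthquake insurance — $2,248.80 annually
Total annual escrow = $12,281.88
Base monthly escrow = $12,281.88 / 12 = $1,023.49
Shortage spread = $524.16 / 24 = $21.84/mo
New monthly escrow = $1,023.49 + $21.84 = $1,045.33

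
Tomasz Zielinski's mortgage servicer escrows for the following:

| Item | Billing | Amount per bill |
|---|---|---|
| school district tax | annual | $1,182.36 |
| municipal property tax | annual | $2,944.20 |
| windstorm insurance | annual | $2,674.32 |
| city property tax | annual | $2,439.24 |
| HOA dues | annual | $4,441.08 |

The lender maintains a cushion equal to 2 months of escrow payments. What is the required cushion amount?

School district tax — $1,182.36 per year
Municipal property tax — $2,944.20 per year
Windstorm insurance — $2,674.32 per year
City property tax — $2,439.24 per year
HOA dues — $4,441.08 per year
Yearly total = $1,182.36 + $2,944.20 + $2,674.32 + $2,439.24 + $4,441.08 = $13,681.20
Base monthly escrow = $13,681.20 ÷ 12 = $1,140.10
Required cushion = 2 × $1,140.10 = $2,280.20

$2,280.20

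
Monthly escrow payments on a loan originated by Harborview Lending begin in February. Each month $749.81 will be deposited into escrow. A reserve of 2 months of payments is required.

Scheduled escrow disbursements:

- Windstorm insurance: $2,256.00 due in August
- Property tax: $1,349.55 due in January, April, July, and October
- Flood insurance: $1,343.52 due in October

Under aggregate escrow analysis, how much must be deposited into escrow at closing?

$2,399.50

Cushion = 2 × $749.81 = $1,499.62
Trial balance (start $0, +$749.81 each month, − disbursements):
  Feb: +$749.81 → $749.81
  Mar: +$749.81 → $1,499.62
  Apr: +$749.81 − $1,349.55 → $899.88
  May: +$749.81 → $1,649.69
  Jun: +$749.81 → $2,399.50
  Jul: +$749.81 − $1,349.55 → $1,799.76
  Aug: +$749.81 − $2,256.00 → $293.57
  Sep: +$749.81 → $1,043.38
  Oct: +$749.81 − $2,693.07 → -$899.88
  Nov: +$749.81 → -$150.07
  Dec: +$749.81 → $599.74
  Jan: +$749.81 − $1,349.55 → $0.00
Lowest trial balance = -$899.88 (Oct)
Initial deposit = cushion − low point = $1,499.62 − (-$899.88) = $2,399.50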